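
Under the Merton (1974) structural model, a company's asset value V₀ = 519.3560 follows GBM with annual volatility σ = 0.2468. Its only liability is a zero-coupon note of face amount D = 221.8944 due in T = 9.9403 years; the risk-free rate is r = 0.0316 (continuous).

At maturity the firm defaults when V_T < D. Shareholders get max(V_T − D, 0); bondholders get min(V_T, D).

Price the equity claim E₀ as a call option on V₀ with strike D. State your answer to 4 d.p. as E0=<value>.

d₁ = [ln(V₀/D) + (r + σ²/2)T] / (σ√T)
   = [ln(519.3560/221.8944) + (0.0316 + 0.5·0.2468²)·9.9403] / (0.2468·√9.9403)
   = [0.850388 + 0.616847] / 0.778117 = 1.885622
d₂ = d₁ − σ√T = 1.885622 − 0.778117 = 1.107505
N(d₁) = 0.970327,  N(d₂) = 0.865962,  e^(−rT) = 0.730436
E₀ = V₀·N(d₁) − D·e^(−rT)·N(d₂)
   = 519.3560·0.970327 − 221.8944·0.730436·0.865962 = 363.590294

E0=363.5903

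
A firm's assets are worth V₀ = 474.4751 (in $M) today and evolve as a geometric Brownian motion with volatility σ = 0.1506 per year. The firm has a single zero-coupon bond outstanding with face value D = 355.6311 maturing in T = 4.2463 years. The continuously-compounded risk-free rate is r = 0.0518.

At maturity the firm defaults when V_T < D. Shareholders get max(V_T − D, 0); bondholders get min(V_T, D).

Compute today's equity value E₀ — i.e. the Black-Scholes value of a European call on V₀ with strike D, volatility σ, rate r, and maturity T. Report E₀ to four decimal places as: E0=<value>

E0=191.4674

d₁ = [ln(V₀/D) + (r + σ²/2)T] / (σ√T)
   = [ln(474.4751/355.6311) + (0.0518 + 0.5·0.1506²)·4.2463] / (0.1506·√4.2463)
   = [0.288315 + 0.268112] / 0.310335 = 1.792991
d₂ = d₁ − σ√T = 1.792991 − 0.310335 = 1.482656
N(d₁) = 0.963513,  N(d₂) = 0.930917,  e^(−rT) = 0.802552
E₀ = V₀·N(d₁) − D·e^(−rT)·N(d₂)
   = 474.4751·0.963513 − 355.6311·0.802552·0.930917 = 191.467426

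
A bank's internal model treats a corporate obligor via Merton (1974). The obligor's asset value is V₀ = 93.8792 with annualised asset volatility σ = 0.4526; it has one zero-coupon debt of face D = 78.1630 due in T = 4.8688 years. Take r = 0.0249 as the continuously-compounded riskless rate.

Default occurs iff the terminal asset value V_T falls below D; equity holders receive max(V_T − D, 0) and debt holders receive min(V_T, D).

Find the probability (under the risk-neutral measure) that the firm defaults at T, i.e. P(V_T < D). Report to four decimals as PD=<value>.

d₁ = [ln(V₀/D) + (r + σ²/2)T] / (σ√T)
   = [ln(93.8792/78.1630) + (0.0249 + 0.5·0.4526²)·4.8688] / (0.4526·√4.8688)
   = [0.183212 + 0.619912] / 0.998678 = 0.804188
d₂ = d₁ − σ√T = 0.804188 − 0.998678 = -0.194490
risk-neutral PD = N(−d₂) = N(0.194490) = 0.577104

PD=0.5771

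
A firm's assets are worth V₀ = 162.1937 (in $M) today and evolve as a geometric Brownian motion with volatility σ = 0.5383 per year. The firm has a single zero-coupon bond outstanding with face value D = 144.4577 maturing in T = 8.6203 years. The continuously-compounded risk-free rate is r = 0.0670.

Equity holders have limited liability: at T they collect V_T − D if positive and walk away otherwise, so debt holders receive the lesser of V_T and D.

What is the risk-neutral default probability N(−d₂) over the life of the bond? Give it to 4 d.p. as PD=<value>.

d₁ = [ln(V₀/D) + (r + σ²/2)T] / (σ√T)
   = [ln(162.1937/144.4577) + (0.0670 + 0.5·0.5383²)·8.6203] / (0.5383·√8.6203)
   = [0.115805 + 1.826499] / 1.580468 = 1.228942
d₂ = d₁ − σ√T = 1.228942 − 1.580468 = -0.351525
risk-neutral PD = N(−d₂) = N(0.351525) = 0.637403

PD=0.6374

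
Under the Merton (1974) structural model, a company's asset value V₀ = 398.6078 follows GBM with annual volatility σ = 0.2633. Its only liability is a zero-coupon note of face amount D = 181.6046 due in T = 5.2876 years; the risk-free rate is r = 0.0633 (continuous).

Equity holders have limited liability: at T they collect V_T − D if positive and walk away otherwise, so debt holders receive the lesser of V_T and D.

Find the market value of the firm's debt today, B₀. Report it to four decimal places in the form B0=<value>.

d₁ = [ln(V₀/D) + (r + σ²/2)T] / (σ√T)
   = [ln(398.6078/181.6046) + (0.0633 + 0.5·0.2633²)·5.2876] / (0.2633·√5.2876)
   = [0.786146 + 0.517992] / 0.605453 = 2.153988
d₂ = d₁ − σ√T = 2.153988 − 0.605453 = 1.548535
N(d₁) = 0.984379,  N(d₂) = 0.939253,  e^(−rT) = 0.715549
E₀ = V₀·N(d₁) − D·e^(−rT)·N(d₂)
   = 398.6078·0.984379 − 181.6046·0.715549·0.939253 = 270.328174
B₀ = V₀ − E₀ = 398.6078 − 270.328174 = 128.279626

B0=128.2796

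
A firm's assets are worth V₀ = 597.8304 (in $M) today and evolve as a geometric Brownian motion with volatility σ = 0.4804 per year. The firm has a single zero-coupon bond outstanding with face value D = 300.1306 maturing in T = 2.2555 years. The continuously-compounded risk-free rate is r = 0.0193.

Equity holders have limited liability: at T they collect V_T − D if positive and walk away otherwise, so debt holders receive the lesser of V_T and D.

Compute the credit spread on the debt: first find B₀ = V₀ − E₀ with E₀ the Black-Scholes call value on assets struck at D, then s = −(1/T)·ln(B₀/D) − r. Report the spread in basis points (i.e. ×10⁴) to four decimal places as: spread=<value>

d₁ = [ln(V₀/D) + (r + σ²/2)T] / (σ√T)
   = [ln(597.8304/300.1306) + (0.0193 + 0.5·0.4804²)·2.2555] / (0.4804·√2.2555)
   = [0.689089 + 0.303798] / 0.721480 = 1.376181
d₂ = d₁ − σ√T = 1.376181 − 0.721480 = 0.654701
N(d₁) = 0.915617,  N(d₂) = 0.743670,  e^(−rT) = 0.957403
E₀ = V₀·N(d₁) − D·e^(−rT)·N(d₂)
   = 597.8304·0.915617 − 300.1306·0.957403·0.743670 = 333.693362
B₀ = V₀ − E₀ = 597.8304 − 333.693362 = 264.137038
spread = −(1/T)·ln(B₀/D) − r = −(1/2.2555)·ln(264.137038/300.1306) − 0.0193 = 0.03733918
in basis points: 0.03733918 × 10⁴ = 373.3918 bp

spread=373.3918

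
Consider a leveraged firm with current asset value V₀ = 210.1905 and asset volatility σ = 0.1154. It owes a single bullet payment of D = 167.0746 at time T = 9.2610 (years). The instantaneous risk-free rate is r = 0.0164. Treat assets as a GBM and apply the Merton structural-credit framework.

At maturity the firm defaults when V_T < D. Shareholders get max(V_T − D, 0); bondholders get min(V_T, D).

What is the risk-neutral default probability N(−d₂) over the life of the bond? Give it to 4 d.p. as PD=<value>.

d₁ = [ln(V₀/D) + (r + σ²/2)T] / (σ√T)
   = [ln(210.1905/167.0746) + (0.0164 + 0.5·0.1154²)·9.2610] / (0.1154·√9.2610)
   = [0.229574 + 0.213546] / 0.351184 = 1.261787
d₂ = d₁ − σ√T = 1.261787 − 0.351184 = 0.910603
risk-neutral PD = N(−d₂) = N(-0.910603) = 0.181252

PD=0.1813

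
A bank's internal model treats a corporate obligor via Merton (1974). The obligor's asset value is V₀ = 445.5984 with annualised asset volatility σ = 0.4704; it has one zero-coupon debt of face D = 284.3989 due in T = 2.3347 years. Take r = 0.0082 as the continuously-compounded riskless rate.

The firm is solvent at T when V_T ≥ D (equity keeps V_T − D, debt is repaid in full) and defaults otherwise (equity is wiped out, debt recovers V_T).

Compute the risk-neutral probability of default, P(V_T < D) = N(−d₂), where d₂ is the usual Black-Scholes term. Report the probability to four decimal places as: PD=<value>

PD=0.3851

d₁ = [ln(V₀/D) + (r + σ²/2)T] / (σ√T)
   = [ln(445.5984/284.3989) + (0.0082 + 0.5·0.4704²)·2.3347] / (0.4704·√2.3347)
   = [0.449040 + 0.277451] / 0.718758 = 1.010759
d₂ = d₁ − σ√T = 1.010759 − 0.718758 = 0.292001
risk-neutral PD = N(−d₂) = N(-0.292001) = 0.385143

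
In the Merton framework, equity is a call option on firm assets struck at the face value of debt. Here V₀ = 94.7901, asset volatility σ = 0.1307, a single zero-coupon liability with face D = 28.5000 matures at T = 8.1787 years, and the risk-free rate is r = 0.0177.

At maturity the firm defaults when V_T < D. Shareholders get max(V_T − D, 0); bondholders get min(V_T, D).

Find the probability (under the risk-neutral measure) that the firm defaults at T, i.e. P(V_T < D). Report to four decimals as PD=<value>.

d₁ = [ln(V₀/D) + (r + σ²/2)T] / (σ√T)
   = [ln(94.7901/28.5000) + (0.0177 + 0.5·0.1307²)·8.1787] / (0.1307·√8.1787)
   = [1.201761 + 0.214619] / 0.373781 = 3.789327
d₂ = d₁ − σ√T = 3.789327 − 0.373781 = 3.415546
risk-neutral PD = N(−d₂) = N(-3.415546) = 0.000318

PD=0.0003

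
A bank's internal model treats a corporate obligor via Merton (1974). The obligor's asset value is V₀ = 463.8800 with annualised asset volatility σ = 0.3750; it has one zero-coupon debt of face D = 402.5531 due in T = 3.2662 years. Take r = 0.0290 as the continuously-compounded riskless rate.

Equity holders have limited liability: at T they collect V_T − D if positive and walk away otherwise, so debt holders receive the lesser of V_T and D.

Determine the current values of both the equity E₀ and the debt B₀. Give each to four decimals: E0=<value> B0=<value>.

d₁ = [ln(V₀/D) + (r + σ²/2)T] / (σ√T)
   = [ln(463.8800/402.5531) + (0.0290 + 0.5·0.3750²)·3.2662] / (0.3750·√3.2662)
   = [0.141799 + 0.324374] / 0.677724 = 0.687852
d₂ = d₁ − σ√T = 0.687852 − 0.677724 = 0.010128
N(d₁) = 0.754227,  N(d₂) = 0.504040,  e^(−rT) = 0.909628
E₀ = V₀·N(d₁) − D·e^(−rT)·N(d₂)
   = 463.8800·0.754227 − 402.5531·0.909628·0.504040 = 165.304541
B₀ = V₀ − E₀ = 463.8800 − 165.304541 = 298.575459

E0=165.3045 B0=298.5755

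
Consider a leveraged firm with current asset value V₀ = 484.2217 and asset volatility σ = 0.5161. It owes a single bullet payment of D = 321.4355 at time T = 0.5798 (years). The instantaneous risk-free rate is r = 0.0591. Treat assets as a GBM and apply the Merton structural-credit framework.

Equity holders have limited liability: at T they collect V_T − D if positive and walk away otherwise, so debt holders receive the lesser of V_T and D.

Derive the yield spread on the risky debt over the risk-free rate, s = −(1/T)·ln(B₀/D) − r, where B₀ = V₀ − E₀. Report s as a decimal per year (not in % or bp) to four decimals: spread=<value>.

d₁ = [ln(V₀/D) + (r + σ²/2)T] / (σ√T)
   = [ln(484.2217/321.4355) + (0.0591 + 0.5·0.5161²)·0.5798] / (0.5161·√0.5798)
   = [0.409746 + 0.111484] / 0.392982 = 1.326344
d₂ = d₁ − σ√T = 1.326344 − 0.392982 = 0.933362
N(d₁) = 0.907637,  N(d₂) = 0.824683,  e^(−rT) = 0.966314
E₀ = V₀·N(d₁) − D·e^(−rT)·N(d₂)
   = 484.2217·0.907637 − 321.4355·0.966314·0.824683 = 183.344571
B₀ = V₀ − E₀ = 484.2217 − 183.344571 = 300.877129
spread = −(1/T)·ln(B₀/D) − r = −(1/0.5798)·ln(300.877129/321.4355) − 0.0591 = 0.05489608

spread=0.0549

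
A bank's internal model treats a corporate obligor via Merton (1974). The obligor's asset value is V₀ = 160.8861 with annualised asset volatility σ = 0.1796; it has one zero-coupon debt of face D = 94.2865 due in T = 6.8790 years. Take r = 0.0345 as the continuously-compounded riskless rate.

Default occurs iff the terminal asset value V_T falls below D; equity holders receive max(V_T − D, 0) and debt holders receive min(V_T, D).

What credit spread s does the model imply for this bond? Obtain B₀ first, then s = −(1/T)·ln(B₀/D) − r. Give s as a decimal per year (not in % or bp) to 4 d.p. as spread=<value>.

d₁ = [ln(V₀/D) + (r + σ²/2)T] / (σ√T)
   = [ln(160.8861/94.2865) + (0.0345 + 0.5·0.1796²)·6.8790] / (0.1796·√6.8790)
   = [0.534359 + 0.348271] / 0.471052 = 1.873740
d₂ = d₁ − σ√T = 1.873740 − 0.471052 = 1.402688
N(d₁) = 0.969517,  N(d₂) = 0.919645,  e^(−rT) = 0.788735
E₀ = V₀·N(d₁) − D·e^(−rT)·N(d₂)
   = 160.8861·0.969517 − 94.2865·0.788735·0.919645 = 87.590530
B₀ = V₀ − E₀ = 160.8861 − 87.590530 = 73.295570
spread = −(1/T)·ln(B₀/D) − r = −(1/6.8790)·ln(73.295570/94.2865) − 0.0345 = 0.00210966

spread=0.0021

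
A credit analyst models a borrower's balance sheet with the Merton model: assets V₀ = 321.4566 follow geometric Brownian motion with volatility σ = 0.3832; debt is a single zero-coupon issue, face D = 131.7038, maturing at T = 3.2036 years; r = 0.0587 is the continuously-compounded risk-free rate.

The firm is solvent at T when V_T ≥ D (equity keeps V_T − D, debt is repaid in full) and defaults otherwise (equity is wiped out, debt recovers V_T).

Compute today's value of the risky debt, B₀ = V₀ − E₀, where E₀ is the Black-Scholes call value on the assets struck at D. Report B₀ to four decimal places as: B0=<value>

B0=106.0946

d₁ = [ln(V₀/D) + (r + σ²/2)T] / (σ√T)
   = [ln(321.4566/131.7038) + (0.0587 + 0.5·0.3832²)·3.2036] / (0.3832·√3.2036)
   = [0.892307 + 0.423263] / 0.685874 = 1.918092
d₂ = d₁ − σ√T = 1.918092 − 0.685874 = 1.232217
N(d₁) = 0.972450,  N(d₂) = 0.891066,  e^(−rT) = 0.828572
E₀ = V₀·N(d₁) − D·e^(−rT)·N(d₂)
   = 321.4566·0.972450 − 131.7038·0.828572·0.891066 = 215.362005
B₀ = V₀ − E₀ = 321.4566 − 215.362005 = 106.094595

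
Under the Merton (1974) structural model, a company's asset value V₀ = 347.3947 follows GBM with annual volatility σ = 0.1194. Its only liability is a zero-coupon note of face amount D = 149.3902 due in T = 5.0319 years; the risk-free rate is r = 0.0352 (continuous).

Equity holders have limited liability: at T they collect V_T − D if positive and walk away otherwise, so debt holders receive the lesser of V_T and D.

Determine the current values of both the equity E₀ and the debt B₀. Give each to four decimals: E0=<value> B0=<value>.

d₁ = [ln(V₀/D) + (r + σ²/2)T] / (σ√T)
   = [ln(347.3947/149.3902) + (0.0352 + 0.5·0.1194²)·5.0319] / (0.1194·√5.0319)
   = [0.843900 + 0.212991] / 0.267837 = 3.946026
d₂ = d₁ − σ√T = 3.946026 − 0.267837 = 3.678189
N(d₁) = 0.999960,  N(d₂) = 0.999883,  e^(−rT) = 0.837677
E₀ = V₀·N(d₁) − D·e^(−rT)·N(d₂)
   = 347.3947·0.999960 − 149.3902·0.837677·0.999883 = 222.254884
B₀ = V₀ − E₀ = 347.3947 − 222.254884 = 125.139816

E0=222.2549 B0=125.1398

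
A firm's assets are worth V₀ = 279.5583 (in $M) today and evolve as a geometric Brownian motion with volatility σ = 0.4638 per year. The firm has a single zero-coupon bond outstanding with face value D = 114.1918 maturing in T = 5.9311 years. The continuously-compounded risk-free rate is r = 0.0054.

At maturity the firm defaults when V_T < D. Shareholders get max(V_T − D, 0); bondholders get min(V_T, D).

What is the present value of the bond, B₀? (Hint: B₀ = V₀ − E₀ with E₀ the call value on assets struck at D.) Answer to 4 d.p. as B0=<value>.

B0=89.6567

d₁ = [ln(V₀/D) + (r + σ²/2)T] / (σ√T)
   = [ln(279.5583/114.1918) + (0.0054 + 0.5·0.4638²)·5.9311] / (0.4638·√5.9311)
   = [0.895331 + 0.669949] / 1.129532 = 1.385778
d₂ = d₁ − σ√T = 1.385778 − 1.129532 = 0.256247
N(d₁) = 0.917093,  N(d₂) = 0.601120,  e^(−rT) = 0.968480
E₀ = V₀·N(d₁) − D·e^(−rT)·N(d₂)
   = 279.5583·0.917093 − 114.1918·0.968480·0.601120 = 189.901577
B₀ = V₀ − E₀ = 279.5583 − 189.901577 = 89.656723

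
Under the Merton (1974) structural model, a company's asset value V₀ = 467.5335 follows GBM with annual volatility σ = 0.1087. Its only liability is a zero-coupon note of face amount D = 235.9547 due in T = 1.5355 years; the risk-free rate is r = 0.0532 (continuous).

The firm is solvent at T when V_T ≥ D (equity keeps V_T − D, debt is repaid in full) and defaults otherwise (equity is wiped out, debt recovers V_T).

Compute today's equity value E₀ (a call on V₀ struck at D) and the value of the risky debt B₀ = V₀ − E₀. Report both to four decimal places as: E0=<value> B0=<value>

d₁ = [ln(V₀/D) + (r + σ²/2)T] / (σ√T)
   = [ln(467.5335/235.9547) + (0.0532 + 0.5·0.1087²)·1.5355] / (0.1087·√1.5355)
   = [0.683831 + 0.090760] / 0.134696 = 5.750666
d₂ = d₁ − σ√T = 5.750666 − 0.134696 = 5.615970
N(d₁) = 1.000000,  N(d₂) = 1.000000,  e^(−rT) = 0.921559
E₀ = V₀·N(d₁) − D·e^(−rT)·N(d₂)
   = 467.5335·1.000000 − 235.9547·0.921559·1.000000 = 250.087349
B₀ = V₀ − E₀ = 467.5335 − 250.087349 = 217.446151

E0=250.0873 B0=217.4462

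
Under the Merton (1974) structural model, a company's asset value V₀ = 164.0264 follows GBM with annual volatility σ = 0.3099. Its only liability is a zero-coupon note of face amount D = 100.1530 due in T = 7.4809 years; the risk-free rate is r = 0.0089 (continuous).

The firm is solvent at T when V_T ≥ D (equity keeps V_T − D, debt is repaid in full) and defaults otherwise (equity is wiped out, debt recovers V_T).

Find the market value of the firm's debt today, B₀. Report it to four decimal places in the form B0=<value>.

B0=78.4354

d₁ = [ln(V₀/D) + (r + σ²/2)T] / (σ√T)
   = [ln(164.0264/100.1530) + (0.0089 + 0.5·0.3099²)·7.4809] / (0.3099·√7.4809)
   = [0.493328 + 0.425805] / 0.847615 = 1.084377
d₂ = d₁ − σ√T = 1.084377 − 0.847615 = 0.236762
N(d₁) = 0.860901,  N(d₂) = 0.593579,  e^(−rT) = 0.935588
E₀ = V₀·N(d₁) − D·e^(−rT)·N(d₂)
   = 164.0264·0.860901 − 100.1530·0.935588·0.593579 = 85.590972
B₀ = V₀ − E₀ = 164.0264 − 85.590972 = 78.435428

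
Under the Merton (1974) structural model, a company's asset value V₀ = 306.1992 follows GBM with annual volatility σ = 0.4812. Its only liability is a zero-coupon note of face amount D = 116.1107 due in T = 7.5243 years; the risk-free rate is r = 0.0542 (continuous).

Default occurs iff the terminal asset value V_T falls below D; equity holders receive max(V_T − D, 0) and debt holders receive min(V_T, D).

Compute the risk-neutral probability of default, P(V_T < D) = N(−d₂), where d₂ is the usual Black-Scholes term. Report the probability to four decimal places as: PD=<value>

PD=0.3506

d₁ = [ln(V₀/D) + (r + σ²/2)T] / (σ√T)
   = [ln(306.1992/116.1107) + (0.0542 + 0.5·0.4812²)·7.5243] / (0.4812·√7.5243)
   = [0.969692 + 1.278956] / 1.319954 = 1.703581
d₂ = d₁ − σ√T = 1.703581 − 1.319954 = 0.383627
risk-neutral PD = N(−d₂) = N(-0.383627) = 0.350627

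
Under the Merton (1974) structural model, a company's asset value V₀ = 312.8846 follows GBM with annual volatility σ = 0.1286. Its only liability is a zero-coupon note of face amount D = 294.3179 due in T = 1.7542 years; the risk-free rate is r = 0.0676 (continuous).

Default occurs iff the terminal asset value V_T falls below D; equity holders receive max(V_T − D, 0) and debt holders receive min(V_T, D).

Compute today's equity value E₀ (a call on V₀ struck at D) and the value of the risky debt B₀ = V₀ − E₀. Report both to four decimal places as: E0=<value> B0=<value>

d₁ = [ln(V₀/D) + (r + σ²/2)T] / (σ√T)
   = [ln(312.8846/294.3179) + (0.0676 + 0.5·0.1286²)·1.7542] / (0.1286·√1.7542)
   = [0.061174 + 0.133089] / 0.170326 = 1.140539
d₂ = d₁ − σ√T = 1.140539 − 0.170326 = 0.970214
N(d₁) = 0.872969,  N(d₂) = 0.834030,  e^(−rT) = 0.888177
E₀ = V₀·N(d₁) − D·e^(−rT)·N(d₂)
   = 312.8846·0.872969 − 294.3179·0.888177·0.834030 = 55.117779
B₀ = V₀ − E₀ = 312.8846 − 55.117779 = 257.766821

E0=55.1178 B0=257.7668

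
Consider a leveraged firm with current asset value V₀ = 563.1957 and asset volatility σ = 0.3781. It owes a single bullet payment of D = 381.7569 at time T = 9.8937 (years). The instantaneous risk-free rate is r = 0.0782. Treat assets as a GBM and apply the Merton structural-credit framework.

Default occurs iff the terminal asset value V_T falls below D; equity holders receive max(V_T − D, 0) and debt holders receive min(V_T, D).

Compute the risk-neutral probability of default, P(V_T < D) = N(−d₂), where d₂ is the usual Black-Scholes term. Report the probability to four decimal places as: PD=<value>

PD=0.3509

d₁ = [ln(V₀/D) + (r + σ²/2)T] / (σ√T)
   = [ln(563.1957/381.7569) + (0.0782 + 0.5·0.3781²)·9.8937] / (0.3781·√9.8937)
   = [0.388843 + 1.480887] / 1.189285 = 1.572146
d₂ = d₁ − σ√T = 1.572146 − 1.189285 = 0.382861
risk-neutral PD = N(−d₂) = N(-0.382861) = 0.350911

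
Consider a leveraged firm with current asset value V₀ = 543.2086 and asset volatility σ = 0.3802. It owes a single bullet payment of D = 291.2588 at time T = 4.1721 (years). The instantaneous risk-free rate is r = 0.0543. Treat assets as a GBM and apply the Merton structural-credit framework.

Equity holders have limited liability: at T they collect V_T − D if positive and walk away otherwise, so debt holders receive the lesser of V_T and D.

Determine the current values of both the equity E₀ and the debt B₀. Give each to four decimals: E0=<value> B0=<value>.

d₁ = [ln(V₀/D) + (r + σ²/2)T] / (σ√T)
   = [ln(543.2086/291.2588) + (0.0543 + 0.5·0.3802²)·4.1721] / (0.3802·√4.1721)
   = [0.623281 + 0.528088] / 0.776586 = 1.482604
d₂ = d₁ − σ√T = 1.482604 − 0.776586 = 0.706018
N(d₁) = 0.930910,  N(d₂) = 0.759911,  e^(−rT) = 0.797283
E₀ = V₀·N(d₁) − D·e^(−rT)·N(d₂)
   = 543.2086·0.930910 − 291.2588·0.797283·0.759911 = 329.214923
B₀ = V₀ − E₀ = 543.2086 − 329.214923 = 213.993677

E0=329.2149 B0=213.9937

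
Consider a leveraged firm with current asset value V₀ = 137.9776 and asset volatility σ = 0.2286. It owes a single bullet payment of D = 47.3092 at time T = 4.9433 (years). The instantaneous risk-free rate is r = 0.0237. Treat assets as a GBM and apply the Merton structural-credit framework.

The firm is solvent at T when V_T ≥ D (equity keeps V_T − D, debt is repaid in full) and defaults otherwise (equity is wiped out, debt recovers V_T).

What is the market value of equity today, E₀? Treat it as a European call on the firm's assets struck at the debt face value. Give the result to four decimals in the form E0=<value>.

E0=96.0226

d₁ = [ln(V₀/D) + (r + σ²/2)T] / (σ√T)
   = [ln(137.9776/47.3092) + (0.0237 + 0.5·0.2286²)·4.9433] / (0.2286·√4.9433)
   = [1.070387 + 0.246320] / 0.508259 = 2.590623
d₂ = d₁ − σ√T = 2.590623 − 0.508259 = 2.082364
N(d₁) = 0.995210,  N(d₂) = 0.981345,  e^(−rT) = 0.889446
E₀ = V₀·N(d₁) − D·e^(−rT)·N(d₂)
   = 137.9776·0.995210 − 47.3092·0.889446·0.981345 = 96.022647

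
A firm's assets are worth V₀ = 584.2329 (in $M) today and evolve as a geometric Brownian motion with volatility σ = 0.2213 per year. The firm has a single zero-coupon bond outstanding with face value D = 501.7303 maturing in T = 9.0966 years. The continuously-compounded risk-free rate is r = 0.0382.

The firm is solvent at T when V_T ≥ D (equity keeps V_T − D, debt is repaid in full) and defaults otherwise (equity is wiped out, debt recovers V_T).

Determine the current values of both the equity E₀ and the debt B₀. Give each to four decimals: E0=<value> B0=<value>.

d₁ = [ln(V₀/D) + (r + σ²/2)T] / (σ√T)
   = [ln(584.2329/501.7303) + (0.0382 + 0.5·0.2213²)·9.0966] / (0.2213·√9.0966)
   = [0.152237 + 0.570237] / 0.667453 = 1.082434
d₂ = d₁ − σ√T = 1.082434 − 0.667453 = 0.414980
N(d₁) = 0.860470,  N(d₂) = 0.660922,  e^(−rT) = 0.706459
E₀ = V₀·N(d₁) − D·e^(−rT)·N(d₂)
   = 584.2329·0.860470 − 501.7303·0.706459·0.660922 = 268.449937
B₀ = V₀ − E₀ = 584.2329 − 268.449937 = 315.782963

E0=268.4499 B0=315.7830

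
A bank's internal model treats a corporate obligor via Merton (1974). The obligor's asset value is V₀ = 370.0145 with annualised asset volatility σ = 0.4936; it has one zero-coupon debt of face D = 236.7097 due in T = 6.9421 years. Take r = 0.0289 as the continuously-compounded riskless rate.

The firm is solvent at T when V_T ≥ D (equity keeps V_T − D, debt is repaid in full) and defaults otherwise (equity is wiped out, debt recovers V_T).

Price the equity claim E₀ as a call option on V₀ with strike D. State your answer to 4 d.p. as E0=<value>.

E0=238.4835

d₁ = [ln(V₀/D) + (r + σ²/2)T] / (σ√T)
   = [ln(370.0145/236.7097) + (0.0289 + 0.5·0.4936²)·6.9421] / (0.4936·√6.9421)
   = [0.446708 + 1.046317] / 1.300531 = 1.148012
d₂ = d₁ − σ√T = 1.148012 − 1.300531 = -0.152519
N(d₁) = 0.874518,  N(d₂) = 0.439389,  e^(−rT) = 0.818218
E₀ = V₀·N(d₁) − D·e^(−rT)·N(d₂)
   = 370.0145·0.874518 − 236.7097·0.818218·0.439389 = 238.483519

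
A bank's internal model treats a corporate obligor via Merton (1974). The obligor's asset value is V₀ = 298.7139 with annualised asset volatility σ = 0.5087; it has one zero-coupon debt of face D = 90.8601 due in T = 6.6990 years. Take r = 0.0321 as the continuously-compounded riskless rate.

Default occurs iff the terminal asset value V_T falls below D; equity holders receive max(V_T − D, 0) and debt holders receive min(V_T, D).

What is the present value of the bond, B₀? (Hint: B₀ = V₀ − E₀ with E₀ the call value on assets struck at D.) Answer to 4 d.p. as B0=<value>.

d₁ = [ln(V₀/D) + (r + σ²/2)T] / (σ√T)
   = [ln(298.7139/90.8601) + (0.0321 + 0.5·0.5087²)·6.6990] / (0.5087·√6.6990)
   = [1.190165 + 1.081807] / 1.316639 = 1.725585
d₂ = d₁ − σ√T = 1.725585 − 1.316639 = 0.408946
N(d₁) = 0.957789,  N(d₂) = 0.658710,  e^(−rT) = 0.806511
E₀ = V₀·N(d₁) − D·e^(−rT)·N(d₂)
   = 298.7139·0.957789 − 90.8601·0.806511·0.658710 = 237.834804
B₀ = V₀ − E₀ = 298.7139 − 237.834804 = 60.879096

B0=60.8791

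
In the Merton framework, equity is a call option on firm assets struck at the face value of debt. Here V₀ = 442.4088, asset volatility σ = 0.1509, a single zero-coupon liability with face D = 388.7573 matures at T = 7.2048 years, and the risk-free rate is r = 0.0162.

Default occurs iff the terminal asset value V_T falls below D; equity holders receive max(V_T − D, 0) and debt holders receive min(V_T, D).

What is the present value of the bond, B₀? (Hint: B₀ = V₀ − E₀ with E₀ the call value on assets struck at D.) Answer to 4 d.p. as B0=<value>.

B0=319.8115

d₁ = [ln(V₀/D) + (r + σ²/2)T] / (σ√T)
   = [ln(442.4088/388.7573) + (0.0162 + 0.5·0.1509²)·7.2048] / (0.1509·√7.2048)
   = [0.129279 + 0.198747] / 0.405042 = 0.809858
d₂ = d₁ − σ√T = 0.809858 − 0.405042 = 0.404815
N(d₁) = 0.790989,  N(d₂) = 0.657193,  e^(−rT) = 0.889836
E₀ = V₀·N(d₁) − D·e^(−rT)·N(d₂)
   = 442.4088·0.790989 − 388.7573·0.889836·0.657193 = 122.597333
B₀ = V₀ − E₀ = 442.4088 − 122.597333 = 319.811467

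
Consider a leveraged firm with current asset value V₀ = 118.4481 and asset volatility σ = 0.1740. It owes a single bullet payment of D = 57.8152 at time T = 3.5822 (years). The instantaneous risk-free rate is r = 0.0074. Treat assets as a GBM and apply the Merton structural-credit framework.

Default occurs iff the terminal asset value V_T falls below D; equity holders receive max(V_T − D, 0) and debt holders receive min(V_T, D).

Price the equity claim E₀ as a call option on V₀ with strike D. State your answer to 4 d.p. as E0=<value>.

E0=62.2553

d₁ = [ln(V₀/D) + (r + σ²/2)T] / (σ√T)
   = [ln(118.4481/57.8152) + (0.0074 + 0.5·0.1740²)·3.5822] / (0.1740·√3.5822)
   = [0.717223 + 0.080736] / 0.329325 = 2.423016
d₂ = d₁ − σ√T = 2.423016 − 0.329325 = 2.093692
N(d₁) = 0.992304,  N(d₂) = 0.981856,  e^(−rT) = 0.973840
E₀ = V₀·N(d₁) − D·e^(−rT)·N(d₂)
   = 118.4481·0.992304 − 57.8152·0.973840·0.981856 = 62.255298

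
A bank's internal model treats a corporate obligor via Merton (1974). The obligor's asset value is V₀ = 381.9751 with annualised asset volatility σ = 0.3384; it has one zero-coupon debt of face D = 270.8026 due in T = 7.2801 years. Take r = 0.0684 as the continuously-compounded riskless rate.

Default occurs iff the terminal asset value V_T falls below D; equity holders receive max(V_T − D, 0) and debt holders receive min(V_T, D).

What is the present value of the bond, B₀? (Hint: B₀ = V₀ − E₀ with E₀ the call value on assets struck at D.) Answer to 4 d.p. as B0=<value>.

d₁ = [ln(V₀/D) + (r + σ²/2)T] / (σ√T)
   = [ln(381.9751/270.8026) + (0.0684 + 0.5·0.3384²)·7.2801] / (0.3384·√7.2801)
   = [0.343965 + 0.914798] / 0.913059 = 1.378621
d₂ = d₁ − σ√T = 1.378621 − 0.913059 = 0.465562
N(d₁) = 0.915994,  N(d₂) = 0.679235,  e^(−rT) = 0.607770
E₀ = V₀·N(d₁) − D·e^(−rT)·N(d₂)
   = 381.9751·0.915994 − 270.8026·0.607770·0.679235 = 238.094557
B₀ = V₀ − E₀ = 381.9751 − 238.094557 = 143.880543

B0=143.8805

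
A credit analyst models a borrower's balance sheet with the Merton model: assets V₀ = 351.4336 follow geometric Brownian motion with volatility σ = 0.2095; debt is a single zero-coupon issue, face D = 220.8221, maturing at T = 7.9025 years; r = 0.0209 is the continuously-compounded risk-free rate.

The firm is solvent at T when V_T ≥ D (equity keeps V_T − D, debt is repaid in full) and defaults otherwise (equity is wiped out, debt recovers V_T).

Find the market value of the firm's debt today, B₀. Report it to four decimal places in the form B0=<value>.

d₁ = [ln(V₀/D) + (r + σ²/2)T] / (σ√T)
   = [ln(351.4336/220.8221) + (0.0209 + 0.5·0.2095²)·7.9025] / (0.2095·√7.9025)
   = [0.464663 + 0.338584] / 0.588934 = 1.363901
d₂ = d₁ − σ√T = 1.363901 − 0.588934 = 0.774967
N(d₁) = 0.913701,  N(d₂) = 0.780821,  e^(−rT) = 0.847756
E₀ = V₀·N(d₁) − D·e^(−rT)·N(d₂)
   = 351.4336·0.913701 − 220.8221·0.847756·0.780821 = 174.932925
B₀ = V₀ − E₀ = 351.4336 − 174.932925 = 176.500675

B0=176.5007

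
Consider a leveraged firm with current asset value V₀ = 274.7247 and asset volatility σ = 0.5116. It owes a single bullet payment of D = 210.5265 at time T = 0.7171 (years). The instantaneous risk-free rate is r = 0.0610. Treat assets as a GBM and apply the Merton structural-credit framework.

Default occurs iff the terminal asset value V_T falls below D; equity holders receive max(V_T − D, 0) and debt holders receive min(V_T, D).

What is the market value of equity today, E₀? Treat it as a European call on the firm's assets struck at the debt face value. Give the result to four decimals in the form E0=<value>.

E0=87.2110

d₁ = [ln(V₀/D) + (r + σ²/2)T] / (σ√T)
   = [ln(274.7247/210.5265) + (0.0610 + 0.5·0.5116²)·0.7171] / (0.5116·√0.7171)
   = [0.266158 + 0.137588] / 0.433232 = 0.931940
d₂ = d₁ − σ√T = 0.931940 − 0.433232 = 0.498708
N(d₁) = 0.824316,  N(d₂) = 0.691007,  e^(−rT) = 0.957200
E₀ = V₀·N(d₁) − D·e^(−rT)·N(d₂)
   = 274.7247·0.824316 − 210.5265·0.957200·0.691007 = 87.211012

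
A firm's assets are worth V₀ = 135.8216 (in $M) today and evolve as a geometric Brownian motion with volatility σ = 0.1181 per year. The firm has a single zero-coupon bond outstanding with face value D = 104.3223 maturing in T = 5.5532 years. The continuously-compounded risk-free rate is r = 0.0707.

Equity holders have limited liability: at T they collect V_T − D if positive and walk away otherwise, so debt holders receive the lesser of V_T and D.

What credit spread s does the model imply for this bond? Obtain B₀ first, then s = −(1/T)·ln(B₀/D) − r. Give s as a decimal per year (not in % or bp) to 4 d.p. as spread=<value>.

d₁ = [ln(V₀/D) + (r + σ²/2)T] / (σ√T)
   = [ln(135.8216/104.3223) + (0.0707 + 0.5·0.1181²)·5.5532] / (0.1181·√5.5532)
   = [0.263857 + 0.431338] / 0.278305 = 2.497959
d₂ = d₁ − σ√T = 2.497959 − 0.278305 = 2.219653
N(d₁) = 0.993754,  N(d₂) = 0.986779,  e^(−rT) = 0.675291
E₀ = V₀·N(d₁) − D·e^(−rT)·N(d₂)
   = 135.8216·0.993754 − 104.3223·0.675291·0.986779 = 65.456791
B₀ = V₀ − E₀ = 135.8216 − 65.456791 = 70.364809
spread = −(1/T)·ln(B₀/D) − r = −(1/5.5532)·ln(70.364809/104.3223) − 0.0707 = 0.00021260

spread=0.0002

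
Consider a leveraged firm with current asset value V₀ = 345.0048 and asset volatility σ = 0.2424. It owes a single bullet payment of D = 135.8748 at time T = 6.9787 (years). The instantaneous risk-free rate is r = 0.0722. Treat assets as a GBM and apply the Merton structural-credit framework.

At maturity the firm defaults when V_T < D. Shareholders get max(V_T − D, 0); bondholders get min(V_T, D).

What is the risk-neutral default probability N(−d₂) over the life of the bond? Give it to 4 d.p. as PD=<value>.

d₁ = [ln(V₀/D) + (r + σ²/2)T] / (σ√T)
   = [ln(345.0048/135.8748) + (0.0722 + 0.5·0.2424²)·6.9787] / (0.2424·√6.9787)
   = [0.931824 + 0.708889] / 0.640354 = 2.562198
d₂ = d₁ − σ√T = 2.562198 − 0.640354 = 1.921845
risk-neutral PD = N(−d₂) = N(-1.921845) = 0.027313

PD=0.0273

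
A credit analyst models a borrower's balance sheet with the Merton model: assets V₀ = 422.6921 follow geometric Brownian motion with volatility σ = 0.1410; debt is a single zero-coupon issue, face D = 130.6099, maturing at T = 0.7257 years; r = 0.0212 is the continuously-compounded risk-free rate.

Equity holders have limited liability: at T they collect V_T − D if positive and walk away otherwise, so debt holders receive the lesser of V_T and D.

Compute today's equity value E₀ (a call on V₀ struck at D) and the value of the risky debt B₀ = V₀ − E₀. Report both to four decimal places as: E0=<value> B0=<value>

E0=294.0762 B0=128.6159

d₁ = [ln(V₀/D) + (r + σ²/2)T] / (σ√T)
   = [ln(422.6921/130.6099) + (0.0212 + 0.5·0.1410²)·0.7257] / (0.1410·√0.7257)
   = [1.174429 + 0.022599] / 0.120115 = 9.965670
d₂ = d₁ − σ√T = 9.965670 − 0.120115 = 9.845555
N(d₁) = 1.000000,  N(d₂) = 1.000000,  e^(−rT) = 0.984733
E₀ = V₀·N(d₁) − D·e^(−rT)·N(d₂)
   = 422.6921·1.000000 − 130.6099·0.984733·1.000000 = 294.076234
B₀ = V₀ − E₀ = 422.6921 − 294.076234 = 128.615866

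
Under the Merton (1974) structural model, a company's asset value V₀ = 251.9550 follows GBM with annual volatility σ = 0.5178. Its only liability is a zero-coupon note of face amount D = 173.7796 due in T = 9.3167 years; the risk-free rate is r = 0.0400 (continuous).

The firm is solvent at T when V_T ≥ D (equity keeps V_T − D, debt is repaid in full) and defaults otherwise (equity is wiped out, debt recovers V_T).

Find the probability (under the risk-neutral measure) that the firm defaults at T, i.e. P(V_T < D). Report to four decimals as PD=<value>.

PD=0.6253

d₁ = [ln(V₀/D) + (r + σ²/2)T] / (σ√T)
   = [ln(251.9550/173.7796) + (0.0400 + 0.5·0.5178²)·9.3167] / (0.5178·√9.3167)
   = [0.371463 + 1.621650] / 1.580495 = 1.261069
d₂ = d₁ − σ√T = 1.261069 − 1.580495 = -0.319426
risk-neutral PD = N(−d₂) = N(0.319426) = 0.625298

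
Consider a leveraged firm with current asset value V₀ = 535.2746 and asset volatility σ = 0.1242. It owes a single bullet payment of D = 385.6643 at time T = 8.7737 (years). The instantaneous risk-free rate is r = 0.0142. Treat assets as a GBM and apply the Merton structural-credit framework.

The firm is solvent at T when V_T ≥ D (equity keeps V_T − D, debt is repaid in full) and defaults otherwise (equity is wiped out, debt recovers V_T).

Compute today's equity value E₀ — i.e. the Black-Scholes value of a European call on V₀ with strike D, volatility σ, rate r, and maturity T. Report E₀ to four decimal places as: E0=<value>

E0=202.9789

d₁ = [ln(V₀/D) + (r + σ²/2)T] / (σ√T)
   = [ln(535.2746/385.6643) + (0.0142 + 0.5·0.1242²)·8.7737] / (0.1242·√8.7737)
   = [0.327813 + 0.192257] / 0.367886 = 1.413670
d₂ = d₁ − σ√T = 1.413670 − 0.367886 = 1.045784
N(d₁) = 0.921271,  N(d₂) = 0.852170,  e^(−rT) = 0.882862
E₀ = V₀·N(d₁) − D·e^(−rT)·N(d₂)
   = 535.2746·0.921271 − 385.6643·0.882862·0.852170 = 202.978946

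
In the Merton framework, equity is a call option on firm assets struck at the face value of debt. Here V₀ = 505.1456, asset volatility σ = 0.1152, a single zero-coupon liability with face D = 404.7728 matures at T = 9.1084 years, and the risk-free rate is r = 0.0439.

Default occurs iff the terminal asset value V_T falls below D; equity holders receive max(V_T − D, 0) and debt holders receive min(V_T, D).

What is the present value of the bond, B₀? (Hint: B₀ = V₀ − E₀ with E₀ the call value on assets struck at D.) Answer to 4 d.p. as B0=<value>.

d₁ = [ln(V₀/D) + (r + σ²/2)T] / (σ√T)
   = [ln(505.1456/404.7728) + (0.0439 + 0.5·0.1152²)·9.1084] / (0.1152·√9.1084)
   = [0.221521 + 0.460298] / 0.347675 = 1.961080
d₂ = d₁ − σ√T = 1.961080 − 0.347675 = 1.613405
N(d₁) = 0.975065,  N(d₂) = 0.946672,  e^(−rT) = 0.670415
E₀ = V₀·N(d₁) − D·e^(−rT)·N(d₂)
   = 505.1456·0.975065 − 404.7728·0.670415·0.946672 = 235.655689
B₀ = V₀ − E₀ = 505.1456 − 235.655689 = 269.489911

B0=269.4899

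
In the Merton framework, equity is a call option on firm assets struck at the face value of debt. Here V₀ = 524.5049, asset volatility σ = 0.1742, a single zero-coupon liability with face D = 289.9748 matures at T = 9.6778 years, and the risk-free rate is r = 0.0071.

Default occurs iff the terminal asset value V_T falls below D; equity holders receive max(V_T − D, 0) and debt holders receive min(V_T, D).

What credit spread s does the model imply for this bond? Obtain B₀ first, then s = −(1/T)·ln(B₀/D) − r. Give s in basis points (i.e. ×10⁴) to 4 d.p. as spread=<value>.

d₁ = [ln(V₀/D) + (r + σ²/2)T] / (σ√T)
   = [ln(524.5049/289.9748) + (0.0071 + 0.5·0.1742²)·9.6778] / (0.1742·√9.6778)
   = [0.592661 + 0.215552] / 0.541922 = 1.491383
d₂ = d₁ − σ√T = 1.491383 − 0.541922 = 0.949461
N(d₁) = 0.932070,  N(d₂) = 0.828807,  e^(−rT) = 0.933595
E₀ = V₀·N(d₁) − D·e^(−rT)·N(d₂)
   = 524.5049·0.932070 − 289.9748·0.933595·0.828807 = 264.501168
B₀ = V₀ − E₀ = 524.5049 − 264.501168 = 260.003732
spread = −(1/T)·ln(B₀/D) − r = −(1/9.6778)·ln(260.003732/289.9748) − 0.0071 = 0.00417302
in basis points: 0.00417302 × 10⁴ = 41.7302 bp

spread=41.7302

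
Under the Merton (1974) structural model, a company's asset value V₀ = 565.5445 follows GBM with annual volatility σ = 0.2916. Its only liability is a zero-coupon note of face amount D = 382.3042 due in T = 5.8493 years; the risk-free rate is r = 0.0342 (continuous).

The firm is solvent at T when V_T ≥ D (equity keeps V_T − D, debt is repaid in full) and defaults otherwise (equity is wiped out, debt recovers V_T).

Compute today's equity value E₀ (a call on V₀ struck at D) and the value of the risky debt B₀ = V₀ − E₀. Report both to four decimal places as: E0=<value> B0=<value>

d₁ = [ln(V₀/D) + (r + σ²/2)T] / (σ√T)
   = [ln(565.5445/382.3042) + (0.0342 + 0.5·0.2916²)·5.8493] / (0.2916·√5.8493)
   = [0.391572 + 0.448731] / 0.705244 = 1.191507
d₂ = d₁ − σ√T = 1.191507 − 0.705244 = 0.486263
N(d₁) = 0.883273,  N(d₂) = 0.686609,  e^(−rT) = 0.818693
E₀ = V₀·N(d₁) − D·e^(−rT)·N(d₂)
   = 565.5445·0.883273 − 382.3042·0.818693·0.686609 = 284.628219
B₀ = V₀ − E₀ = 565.5445 − 284.628219 = 280.916281

E0=284.6282 B0=280.9163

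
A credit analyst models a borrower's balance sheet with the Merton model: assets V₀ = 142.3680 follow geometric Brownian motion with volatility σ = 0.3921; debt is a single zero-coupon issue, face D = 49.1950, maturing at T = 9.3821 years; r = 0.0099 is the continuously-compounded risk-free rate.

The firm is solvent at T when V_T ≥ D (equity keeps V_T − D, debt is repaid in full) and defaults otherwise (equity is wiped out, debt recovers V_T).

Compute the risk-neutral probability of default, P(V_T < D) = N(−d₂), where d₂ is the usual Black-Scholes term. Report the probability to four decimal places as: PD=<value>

PD=0.3588

d₁ = [ln(V₀/D) + (r + σ²/2)T] / (σ√T)
   = [ln(142.3680/49.1950) + (0.0099 + 0.5·0.3921²)·9.3821] / (0.3921·√9.3821)
   = [1.062623 + 0.814096] / 1.201011 = 1.562617
d₂ = d₁ − σ√T = 1.562617 − 1.201011 = 0.361606
risk-neutral PD = N(−d₂) = N(-0.361606) = 0.358823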